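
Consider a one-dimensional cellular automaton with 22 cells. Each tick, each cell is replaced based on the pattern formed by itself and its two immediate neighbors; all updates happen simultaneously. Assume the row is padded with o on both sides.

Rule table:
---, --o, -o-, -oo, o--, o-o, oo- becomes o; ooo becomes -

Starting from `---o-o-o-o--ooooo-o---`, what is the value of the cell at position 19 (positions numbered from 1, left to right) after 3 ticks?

o

ooooooooooooo---oooooo
------------ooooo-----
ooooooooooooo---oooooo
position 19 holds o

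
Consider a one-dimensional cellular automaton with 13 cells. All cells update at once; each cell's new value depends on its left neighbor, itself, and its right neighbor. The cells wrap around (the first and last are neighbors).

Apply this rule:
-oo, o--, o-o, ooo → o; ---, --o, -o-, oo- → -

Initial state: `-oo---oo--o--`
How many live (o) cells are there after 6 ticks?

-o-o--o-o--o-
--o-o--o-o--o
o--o-o--o-o--
-o--o-o--o-o-
--o--o-o--o-o
o--o--o-o--o-
count of o: 5

5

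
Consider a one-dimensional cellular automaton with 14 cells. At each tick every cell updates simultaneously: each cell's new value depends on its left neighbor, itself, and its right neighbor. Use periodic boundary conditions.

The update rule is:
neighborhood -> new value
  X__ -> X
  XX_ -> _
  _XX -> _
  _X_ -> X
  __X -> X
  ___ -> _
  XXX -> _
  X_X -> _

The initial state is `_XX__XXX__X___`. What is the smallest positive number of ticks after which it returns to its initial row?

12

X__XX___XXXX__
XXX__X_X____XX
___XXX_XX__X__
__X______XXXX_
_XXX____X____X
____X__XXX__XX
X__XXXX___XX__
XXX____X_X__XX
___X__XX_XXX__
__XXXX______X_
_X____X____XXX
_XX__XXX__X___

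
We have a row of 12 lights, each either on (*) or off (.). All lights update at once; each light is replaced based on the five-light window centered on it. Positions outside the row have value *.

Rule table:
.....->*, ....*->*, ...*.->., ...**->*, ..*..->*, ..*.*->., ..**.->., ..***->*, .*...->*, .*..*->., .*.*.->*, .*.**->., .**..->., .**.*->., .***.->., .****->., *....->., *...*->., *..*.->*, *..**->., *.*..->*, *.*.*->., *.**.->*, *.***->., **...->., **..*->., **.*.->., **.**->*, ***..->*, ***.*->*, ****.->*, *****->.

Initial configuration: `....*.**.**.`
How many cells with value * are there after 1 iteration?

5

..*...*.**.*
count of *: 5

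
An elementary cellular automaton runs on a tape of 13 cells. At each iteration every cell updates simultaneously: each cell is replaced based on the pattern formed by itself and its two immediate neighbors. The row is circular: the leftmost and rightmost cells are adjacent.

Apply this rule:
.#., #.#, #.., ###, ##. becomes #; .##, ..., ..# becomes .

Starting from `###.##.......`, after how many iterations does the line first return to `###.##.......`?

13

.###.##......
..###.##.....
...###.##....
....###.##...
.....###.##..
......###.##.
.......###.##
#.......###.#
##.......###.
.##.......###
#.##.......##
##.##.......#
###.##.......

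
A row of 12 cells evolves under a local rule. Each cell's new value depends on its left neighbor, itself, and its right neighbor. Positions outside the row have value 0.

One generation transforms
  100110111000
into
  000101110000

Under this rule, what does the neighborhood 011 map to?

1

At position 3 the neighborhood is 011; the next row has 1 there.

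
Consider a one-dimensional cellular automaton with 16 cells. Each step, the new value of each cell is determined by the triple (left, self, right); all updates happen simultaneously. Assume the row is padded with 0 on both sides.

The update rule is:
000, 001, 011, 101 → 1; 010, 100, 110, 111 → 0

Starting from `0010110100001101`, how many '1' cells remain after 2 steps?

1101101001111010
1011010011000100
count of 1: 7

7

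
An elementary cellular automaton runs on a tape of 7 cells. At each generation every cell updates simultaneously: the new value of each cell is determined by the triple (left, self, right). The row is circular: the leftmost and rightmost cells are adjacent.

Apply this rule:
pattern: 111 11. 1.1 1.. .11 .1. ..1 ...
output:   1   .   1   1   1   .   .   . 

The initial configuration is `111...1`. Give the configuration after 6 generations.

1.11.1.

11.1..1
1.1.1.1
.1.1.11
1.1.11.
.1.11.1
1.11.1.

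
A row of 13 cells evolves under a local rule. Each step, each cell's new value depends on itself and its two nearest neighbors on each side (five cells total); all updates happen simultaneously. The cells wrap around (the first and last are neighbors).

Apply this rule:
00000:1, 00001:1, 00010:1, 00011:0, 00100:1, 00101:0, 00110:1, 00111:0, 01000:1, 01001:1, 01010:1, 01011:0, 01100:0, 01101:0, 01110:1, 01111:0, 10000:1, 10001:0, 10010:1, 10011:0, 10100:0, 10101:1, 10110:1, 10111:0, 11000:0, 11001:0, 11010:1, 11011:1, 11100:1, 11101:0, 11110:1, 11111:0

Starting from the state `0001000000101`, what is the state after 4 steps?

1011111111010
1000000010111
1011111100001
0100001101101

0100001101101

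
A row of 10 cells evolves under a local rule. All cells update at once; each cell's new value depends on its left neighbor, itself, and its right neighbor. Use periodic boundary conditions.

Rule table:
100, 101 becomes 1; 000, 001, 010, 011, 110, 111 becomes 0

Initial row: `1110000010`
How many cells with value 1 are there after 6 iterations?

0001000001
1000100000
0100010000
0010001000
0001000100
0000100010
count of 1: 2

2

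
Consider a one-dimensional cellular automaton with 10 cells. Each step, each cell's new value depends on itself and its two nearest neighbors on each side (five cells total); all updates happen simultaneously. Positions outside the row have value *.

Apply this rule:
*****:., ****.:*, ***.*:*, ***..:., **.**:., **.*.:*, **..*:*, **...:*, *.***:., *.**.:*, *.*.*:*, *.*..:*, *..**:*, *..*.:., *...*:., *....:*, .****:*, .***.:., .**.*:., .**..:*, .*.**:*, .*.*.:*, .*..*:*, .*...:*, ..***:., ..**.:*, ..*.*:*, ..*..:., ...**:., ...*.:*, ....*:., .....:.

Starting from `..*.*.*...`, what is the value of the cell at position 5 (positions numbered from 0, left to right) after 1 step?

*

*.******..
position 5 holds *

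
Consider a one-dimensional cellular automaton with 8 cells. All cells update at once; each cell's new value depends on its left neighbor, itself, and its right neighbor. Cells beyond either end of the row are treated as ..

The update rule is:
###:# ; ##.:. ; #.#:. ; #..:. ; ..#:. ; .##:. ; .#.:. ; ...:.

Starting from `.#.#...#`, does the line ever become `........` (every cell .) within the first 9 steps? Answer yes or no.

........
all cells are . at step 1

yes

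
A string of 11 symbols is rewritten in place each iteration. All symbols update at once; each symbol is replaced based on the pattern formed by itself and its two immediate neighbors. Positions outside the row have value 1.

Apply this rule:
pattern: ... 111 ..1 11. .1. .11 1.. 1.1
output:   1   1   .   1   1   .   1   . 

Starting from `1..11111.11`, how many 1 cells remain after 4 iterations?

11..1111..1
111..1111..
1111..1111.
11111..111.
count of 1: 8

8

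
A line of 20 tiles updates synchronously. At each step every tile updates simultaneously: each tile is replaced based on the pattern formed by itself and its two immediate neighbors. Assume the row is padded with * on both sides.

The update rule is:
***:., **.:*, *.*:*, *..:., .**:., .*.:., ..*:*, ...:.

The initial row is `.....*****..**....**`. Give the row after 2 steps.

....*....*.*.*...*..
...*....*.*.*...*..*

...*....*.*.*...*..*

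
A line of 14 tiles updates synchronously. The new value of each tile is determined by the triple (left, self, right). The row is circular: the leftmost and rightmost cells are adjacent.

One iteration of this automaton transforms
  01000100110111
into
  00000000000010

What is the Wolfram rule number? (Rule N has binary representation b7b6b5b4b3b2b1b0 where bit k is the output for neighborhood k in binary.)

128

position 12: 111 → 1  (bit 7 = 1)
position 9: 110 → 0  (bit 6 = 0)
position 0: 101 → 0  (bit 5 = 0)
position 2: 100 → 0  (bit 4 = 0)
position 8: 011 → 0  (bit 3 = 0)
position 1: 010 → 0  (bit 2 = 0)
position 4: 001 → 0  (bit 1 = 0)
position 3: 000 → 0  (bit 0 = 0)
bits b7..b0 = 10000000 = 128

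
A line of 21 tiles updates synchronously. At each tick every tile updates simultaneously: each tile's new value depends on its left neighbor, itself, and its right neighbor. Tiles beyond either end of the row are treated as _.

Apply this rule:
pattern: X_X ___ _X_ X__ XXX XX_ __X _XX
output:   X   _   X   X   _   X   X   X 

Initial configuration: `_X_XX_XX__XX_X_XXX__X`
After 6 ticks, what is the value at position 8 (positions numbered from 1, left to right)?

_

XXXXXXXXXXXXXXXX_XXXX
X______________XXX__X
XX____________XX_XXXX
XXX__________XXXXX__X
X_XX________XX___XXXX
XXXXX______XXXX_XX__X
position 8 holds _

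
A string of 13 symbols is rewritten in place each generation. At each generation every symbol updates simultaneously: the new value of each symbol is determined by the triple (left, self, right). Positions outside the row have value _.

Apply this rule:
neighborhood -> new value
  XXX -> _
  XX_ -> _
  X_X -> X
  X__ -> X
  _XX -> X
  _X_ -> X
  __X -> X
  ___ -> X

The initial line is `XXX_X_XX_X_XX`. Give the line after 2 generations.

XXXX___XX___X

generation 1: X__XXXX_XXXX_
generation 2: XXXX___XX___X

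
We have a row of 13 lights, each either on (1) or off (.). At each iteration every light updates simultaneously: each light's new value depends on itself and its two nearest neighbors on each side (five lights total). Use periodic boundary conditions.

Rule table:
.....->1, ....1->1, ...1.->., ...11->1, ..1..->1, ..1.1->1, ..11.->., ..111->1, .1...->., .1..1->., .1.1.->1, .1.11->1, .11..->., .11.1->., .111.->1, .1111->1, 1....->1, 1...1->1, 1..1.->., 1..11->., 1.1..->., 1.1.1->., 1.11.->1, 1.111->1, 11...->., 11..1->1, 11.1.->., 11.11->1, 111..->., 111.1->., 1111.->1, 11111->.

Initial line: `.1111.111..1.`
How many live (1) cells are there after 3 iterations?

iteration 1: .111.111.1.1.
iteration 2: .11.111...1..
iteration 3: 1..111..1.1.1
count of 1: 7

7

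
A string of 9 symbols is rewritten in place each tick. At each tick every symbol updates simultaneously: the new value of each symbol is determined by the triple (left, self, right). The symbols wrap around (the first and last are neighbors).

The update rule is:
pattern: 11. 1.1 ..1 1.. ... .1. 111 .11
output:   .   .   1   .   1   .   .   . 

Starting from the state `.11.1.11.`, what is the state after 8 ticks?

111..1111

tick 1: 1........
tick 2: ..1111111
tick 3: .1.......
tick 4: 1..111111
tick 5: ..1......
tick 6: 11..11111
tick 7: ...1.....
tick 8: 111..1111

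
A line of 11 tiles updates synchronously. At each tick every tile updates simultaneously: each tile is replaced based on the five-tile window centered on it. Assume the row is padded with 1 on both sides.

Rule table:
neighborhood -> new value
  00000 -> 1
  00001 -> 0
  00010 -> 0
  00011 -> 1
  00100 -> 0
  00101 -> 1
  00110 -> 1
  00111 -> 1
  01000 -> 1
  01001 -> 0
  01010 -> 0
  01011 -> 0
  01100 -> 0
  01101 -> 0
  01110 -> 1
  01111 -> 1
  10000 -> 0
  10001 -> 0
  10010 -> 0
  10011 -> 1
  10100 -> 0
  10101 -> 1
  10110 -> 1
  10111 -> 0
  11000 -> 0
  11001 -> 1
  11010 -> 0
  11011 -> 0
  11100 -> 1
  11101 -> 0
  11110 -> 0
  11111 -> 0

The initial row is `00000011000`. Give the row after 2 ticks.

11100100011

00110110001
11100100011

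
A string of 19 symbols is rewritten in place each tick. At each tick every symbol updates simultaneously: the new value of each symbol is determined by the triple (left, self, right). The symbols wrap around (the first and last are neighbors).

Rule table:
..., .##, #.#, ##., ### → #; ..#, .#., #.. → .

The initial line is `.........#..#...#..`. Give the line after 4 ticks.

########......#...#
########.####...#.#
#############.#..##
##############...##

##############...##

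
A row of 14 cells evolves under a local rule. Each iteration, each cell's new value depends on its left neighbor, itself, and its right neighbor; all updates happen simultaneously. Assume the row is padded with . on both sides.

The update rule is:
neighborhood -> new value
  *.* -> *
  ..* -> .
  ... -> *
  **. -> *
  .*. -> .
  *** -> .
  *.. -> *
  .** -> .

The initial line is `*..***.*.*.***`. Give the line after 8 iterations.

..*..*..**..**

iteration 1: .*...**.*.*..*
iteration 2: ..**..**.*.*..
iteration 3: *..**..**.*.**
iteration 4: .*..**..**.*.*
iteration 5: ..*..**..**.*.
iteration 6: *..*..**..**.*
iteration 7: .*..*..**..**.
iteration 8: ..*..*..**..**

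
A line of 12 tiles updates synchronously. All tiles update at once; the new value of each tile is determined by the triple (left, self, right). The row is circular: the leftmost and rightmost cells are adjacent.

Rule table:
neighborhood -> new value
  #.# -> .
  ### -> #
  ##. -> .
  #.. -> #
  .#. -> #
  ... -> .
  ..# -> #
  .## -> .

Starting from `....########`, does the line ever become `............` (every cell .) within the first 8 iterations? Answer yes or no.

#..#.######.
####..####..
.##.##.##.##
............
all cells are . at iteration 4

yes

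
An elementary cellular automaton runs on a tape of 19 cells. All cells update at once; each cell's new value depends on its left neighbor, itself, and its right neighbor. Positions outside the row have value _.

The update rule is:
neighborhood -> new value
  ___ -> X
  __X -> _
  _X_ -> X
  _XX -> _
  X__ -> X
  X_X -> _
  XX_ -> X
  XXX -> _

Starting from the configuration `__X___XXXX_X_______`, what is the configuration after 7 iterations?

___X_XXXXXXXX_X_X_X

X_XXX____X_XXXXXXXX
X___XXXX_X________X
XXX____X_XXXXXXXX_X
__XXXX_X________X_X
X____X_XXXXXXXX_X_X
XXXX_X________X_X_X
___X_XXXXXXXX_X_X_X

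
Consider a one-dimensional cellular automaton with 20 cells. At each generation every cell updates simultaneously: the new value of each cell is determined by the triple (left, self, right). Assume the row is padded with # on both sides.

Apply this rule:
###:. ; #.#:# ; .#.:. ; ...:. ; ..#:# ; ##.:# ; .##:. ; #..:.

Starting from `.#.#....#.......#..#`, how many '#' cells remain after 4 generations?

6

generation 1: #.#....#.......#..#.
generation 2: ##....#.......#..#.#
generation 3: .#...#.......#..#.#.
generation 4: #...#.......#..#.#.#
count of #: 6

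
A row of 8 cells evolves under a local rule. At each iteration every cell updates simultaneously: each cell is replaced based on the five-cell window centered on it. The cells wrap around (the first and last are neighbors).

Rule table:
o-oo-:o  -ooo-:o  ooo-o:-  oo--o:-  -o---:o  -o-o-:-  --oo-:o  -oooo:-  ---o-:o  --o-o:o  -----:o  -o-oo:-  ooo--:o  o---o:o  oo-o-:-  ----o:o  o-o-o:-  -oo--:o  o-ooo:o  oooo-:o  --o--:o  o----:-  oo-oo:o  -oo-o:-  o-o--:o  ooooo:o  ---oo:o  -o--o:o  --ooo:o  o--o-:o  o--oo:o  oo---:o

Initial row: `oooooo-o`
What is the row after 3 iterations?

o----o-o

iteration 1: -oooo-oo
iteration 2: oo-o-oo-
iteration 3: o----o-o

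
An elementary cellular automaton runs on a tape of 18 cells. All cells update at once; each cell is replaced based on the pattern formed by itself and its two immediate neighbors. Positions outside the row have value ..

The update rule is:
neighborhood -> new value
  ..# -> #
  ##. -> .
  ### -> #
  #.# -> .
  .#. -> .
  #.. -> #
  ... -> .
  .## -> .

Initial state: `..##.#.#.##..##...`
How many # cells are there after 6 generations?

.#.........##..#..
#.#.......#..##.#.
...#.....#.##....#
..#.#...#....#..#.
.#...#.#.#..#.##.#
#.#.#.....##......
count of #: 5

5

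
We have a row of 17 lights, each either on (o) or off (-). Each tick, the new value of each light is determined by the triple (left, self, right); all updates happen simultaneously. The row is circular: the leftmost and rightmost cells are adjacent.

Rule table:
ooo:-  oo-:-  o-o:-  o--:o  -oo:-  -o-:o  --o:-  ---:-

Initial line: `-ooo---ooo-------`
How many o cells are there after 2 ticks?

4

----o-----o------
----oo----oo-----
count of o: 4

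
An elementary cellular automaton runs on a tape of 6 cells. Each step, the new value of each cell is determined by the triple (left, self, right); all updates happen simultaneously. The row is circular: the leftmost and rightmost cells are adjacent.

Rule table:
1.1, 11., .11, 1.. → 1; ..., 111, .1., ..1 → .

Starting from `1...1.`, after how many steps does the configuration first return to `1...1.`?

6

.1...1
1.1...
.1.1..
..1.1.
...1.1
1...1.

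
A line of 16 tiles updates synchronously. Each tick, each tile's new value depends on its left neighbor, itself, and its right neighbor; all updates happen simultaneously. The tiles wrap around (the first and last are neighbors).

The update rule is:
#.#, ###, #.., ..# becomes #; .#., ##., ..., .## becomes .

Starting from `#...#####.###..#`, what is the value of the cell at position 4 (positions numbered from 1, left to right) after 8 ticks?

.#.#.###.#.#.##.
#.#.#.#.#.#.#..#
.#.#.#.#.#.#.##.
#.#.#.#.#.#.#..#  (repeats tick 2; period 2)
tick 8: #.#.#.#.#.#.#..#
position 4 holds .

.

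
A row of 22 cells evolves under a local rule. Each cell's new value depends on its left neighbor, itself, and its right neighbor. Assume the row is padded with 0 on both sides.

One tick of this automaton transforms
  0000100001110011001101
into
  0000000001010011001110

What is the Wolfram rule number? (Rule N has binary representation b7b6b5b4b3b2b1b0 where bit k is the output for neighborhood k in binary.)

104

position 10: 111 → 0  (bit 7 = 0)
position 11: 110 → 1  (bit 6 = 1)
position 20: 101 → 1  (bit 5 = 1)
position 5: 100 → 0  (bit 4 = 0)
position 9: 011 → 1  (bit 3 = 1)
position 4: 010 → 0  (bit 2 = 0)
position 3: 001 → 0  (bit 1 = 0)
position 0: 000 → 0  (bit 0 = 0)
bits b7..b0 = 01101000 = 104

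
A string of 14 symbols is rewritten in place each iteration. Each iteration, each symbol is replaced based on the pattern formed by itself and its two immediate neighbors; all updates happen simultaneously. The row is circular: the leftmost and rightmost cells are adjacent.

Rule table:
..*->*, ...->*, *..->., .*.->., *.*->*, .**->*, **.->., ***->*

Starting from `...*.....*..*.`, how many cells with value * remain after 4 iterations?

8

***..****..*..
**..****..*..*
*..****..*..**
..****..*..***
count of *: 8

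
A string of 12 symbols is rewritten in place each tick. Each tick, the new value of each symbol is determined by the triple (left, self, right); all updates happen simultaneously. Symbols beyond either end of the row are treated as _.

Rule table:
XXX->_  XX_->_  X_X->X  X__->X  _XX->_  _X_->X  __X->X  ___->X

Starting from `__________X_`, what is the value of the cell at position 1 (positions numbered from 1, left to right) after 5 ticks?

tick 1: XXXXXXXXXXXX
tick 2: ____________
tick 3: XXXXXXXXXXXX  (repeats tick 1; period 2)
tick 5: XXXXXXXXXXXX
position 1 holds X

X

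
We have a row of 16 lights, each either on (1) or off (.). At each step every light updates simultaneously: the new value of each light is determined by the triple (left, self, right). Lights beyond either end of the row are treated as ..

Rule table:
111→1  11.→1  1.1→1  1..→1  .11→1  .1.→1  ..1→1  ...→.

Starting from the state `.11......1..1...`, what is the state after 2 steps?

step 1: 1111....111111..
step 2: 11111..11111111.

11111..11111111.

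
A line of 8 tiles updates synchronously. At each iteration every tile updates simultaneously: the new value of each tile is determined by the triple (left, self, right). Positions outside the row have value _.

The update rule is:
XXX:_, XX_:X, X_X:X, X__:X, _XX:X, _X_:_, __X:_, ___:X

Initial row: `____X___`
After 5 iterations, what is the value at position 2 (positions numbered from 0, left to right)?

XXX__XXX
X_XX_X_X
_XXXX_X_
_X__XX_X
__X_XXX_
position 2 holds X

X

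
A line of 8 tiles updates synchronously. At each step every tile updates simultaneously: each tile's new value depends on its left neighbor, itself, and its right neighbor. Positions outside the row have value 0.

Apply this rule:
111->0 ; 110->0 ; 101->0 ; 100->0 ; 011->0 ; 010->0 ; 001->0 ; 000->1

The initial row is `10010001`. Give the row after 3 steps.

00000100

step 1: 00000100
step 2: 11110001
step 3: 00000100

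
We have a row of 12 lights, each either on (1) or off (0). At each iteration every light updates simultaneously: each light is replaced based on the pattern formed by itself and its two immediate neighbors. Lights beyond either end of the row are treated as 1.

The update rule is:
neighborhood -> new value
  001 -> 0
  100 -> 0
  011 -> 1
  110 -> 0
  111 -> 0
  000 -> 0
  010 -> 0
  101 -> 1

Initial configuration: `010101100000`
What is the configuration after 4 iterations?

011000000000

101011000000
010110000000
101100000000
011000000000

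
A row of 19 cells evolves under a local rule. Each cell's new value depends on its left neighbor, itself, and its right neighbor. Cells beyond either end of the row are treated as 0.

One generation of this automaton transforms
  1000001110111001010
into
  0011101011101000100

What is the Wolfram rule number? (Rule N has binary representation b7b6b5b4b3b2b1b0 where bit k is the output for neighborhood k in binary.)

105

position 7: 111 → 0  (bit 7 = 0)
position 8: 110 → 1  (bit 6 = 1)
position 9: 101 → 1  (bit 5 = 1)
position 1: 100 → 0  (bit 4 = 0)
position 6: 011 → 1  (bit 3 = 1)
position 0: 010 → 0  (bit 2 = 0)
position 5: 001 → 0  (bit 1 = 0)
position 2: 000 → 1  (bit 0 = 1)
bits b7..b0 = 01101001 = 105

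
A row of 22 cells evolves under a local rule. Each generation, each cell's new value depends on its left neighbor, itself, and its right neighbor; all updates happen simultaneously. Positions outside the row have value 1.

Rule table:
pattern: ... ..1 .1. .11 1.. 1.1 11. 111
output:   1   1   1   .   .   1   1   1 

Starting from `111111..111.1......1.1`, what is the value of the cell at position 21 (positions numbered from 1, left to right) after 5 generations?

generation 1: 111111.1.1111.1111111.
generation 2: 111111111.1111.1111111
generation 3: 1111111111.1111.111111
generation 4: 11111111111.1111.11111
generation 5: 111111111111.1111.1111
position 21 holds 1

1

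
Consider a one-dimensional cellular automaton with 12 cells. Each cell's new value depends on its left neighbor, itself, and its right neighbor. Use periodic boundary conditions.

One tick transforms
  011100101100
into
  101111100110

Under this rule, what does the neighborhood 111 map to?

At position 2 the neighborhood is 111; the next row has 1 there.

1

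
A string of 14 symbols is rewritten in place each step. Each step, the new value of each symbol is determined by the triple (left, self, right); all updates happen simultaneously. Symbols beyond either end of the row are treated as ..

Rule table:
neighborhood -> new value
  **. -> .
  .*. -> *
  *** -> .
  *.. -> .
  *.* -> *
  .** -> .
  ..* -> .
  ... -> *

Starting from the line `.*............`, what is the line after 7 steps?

step 1: .*.***********
step 2: .**...........
step 3: ....**********
step 4: ***...........
step 5: ....**********  (repeats step 3; period 2)
step 7: ....**********

....**********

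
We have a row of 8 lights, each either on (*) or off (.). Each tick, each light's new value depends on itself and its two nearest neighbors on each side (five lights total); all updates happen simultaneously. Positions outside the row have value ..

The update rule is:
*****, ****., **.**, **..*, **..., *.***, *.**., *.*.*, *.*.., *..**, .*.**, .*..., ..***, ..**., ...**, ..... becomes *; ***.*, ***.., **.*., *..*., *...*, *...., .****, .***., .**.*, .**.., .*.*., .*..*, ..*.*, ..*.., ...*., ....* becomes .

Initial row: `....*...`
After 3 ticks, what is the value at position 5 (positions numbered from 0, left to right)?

.

**...*.*
*.*....*
..**....
position 5 holds .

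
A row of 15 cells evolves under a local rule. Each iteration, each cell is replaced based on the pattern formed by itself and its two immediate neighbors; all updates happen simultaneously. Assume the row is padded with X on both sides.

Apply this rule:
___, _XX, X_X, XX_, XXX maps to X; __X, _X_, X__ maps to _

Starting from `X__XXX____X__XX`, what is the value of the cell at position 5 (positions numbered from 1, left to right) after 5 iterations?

X__XXX_XX____XX
X__XXXXXX_XX_XX
X__XXXXXXXXXXXX
X__XXXXXXXXXXXX  (fixed point — unchanged through iteration 5)
position 5 holds X

X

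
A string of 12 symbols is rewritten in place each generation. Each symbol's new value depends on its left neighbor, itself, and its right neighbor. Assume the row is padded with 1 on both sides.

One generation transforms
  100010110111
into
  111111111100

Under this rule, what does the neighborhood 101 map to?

1

At position 5 the neighborhood is 101; the next row has 1 there.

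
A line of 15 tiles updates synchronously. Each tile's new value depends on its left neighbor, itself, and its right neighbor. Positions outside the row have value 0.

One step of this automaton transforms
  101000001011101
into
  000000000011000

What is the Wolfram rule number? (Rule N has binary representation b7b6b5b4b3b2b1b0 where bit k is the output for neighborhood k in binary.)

position 11: 111 → 1  (bit 7 = 1)
position 12: 110 → 0  (bit 6 = 0)
position 1: 101 → 0  (bit 5 = 0)
position 3: 100 → 0  (bit 4 = 0)
position 10: 011 → 1  (bit 3 = 1)
position 0: 010 → 0  (bit 2 = 0)
position 7: 001 → 0  (bit 1 = 0)
position 4: 000 → 0  (bit 0 = 0)
bits b7..b0 = 10001000 = 136

136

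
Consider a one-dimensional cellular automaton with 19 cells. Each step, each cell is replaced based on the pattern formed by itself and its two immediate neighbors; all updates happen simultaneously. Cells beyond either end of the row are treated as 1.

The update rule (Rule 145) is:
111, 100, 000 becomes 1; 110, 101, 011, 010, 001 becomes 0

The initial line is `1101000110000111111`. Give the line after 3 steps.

step 1: 1000110001110011111
step 2: 0110001100101001111
step 3: 0001100010000100111

0001100010000100111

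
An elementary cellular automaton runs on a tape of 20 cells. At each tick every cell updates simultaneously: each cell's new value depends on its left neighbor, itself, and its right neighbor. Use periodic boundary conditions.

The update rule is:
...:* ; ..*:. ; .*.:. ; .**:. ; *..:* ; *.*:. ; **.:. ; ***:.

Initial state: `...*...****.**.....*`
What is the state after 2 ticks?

..*...*******.....*.

**..**........****..
..*...*******.....*.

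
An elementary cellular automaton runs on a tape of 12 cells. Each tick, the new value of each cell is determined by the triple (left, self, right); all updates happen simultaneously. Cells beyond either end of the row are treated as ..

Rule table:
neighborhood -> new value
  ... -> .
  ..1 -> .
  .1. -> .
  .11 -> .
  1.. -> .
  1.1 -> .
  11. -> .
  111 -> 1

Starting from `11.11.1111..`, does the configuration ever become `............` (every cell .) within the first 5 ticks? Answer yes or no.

yes

tick 1: .......11...
tick 2: ............
all cells are . at tick 2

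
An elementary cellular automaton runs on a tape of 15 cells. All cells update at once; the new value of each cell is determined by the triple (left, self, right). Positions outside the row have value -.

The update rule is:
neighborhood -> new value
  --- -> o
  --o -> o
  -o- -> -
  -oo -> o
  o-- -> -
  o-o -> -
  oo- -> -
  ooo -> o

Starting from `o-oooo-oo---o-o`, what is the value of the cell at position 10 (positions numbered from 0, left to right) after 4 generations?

-

--ooo--o--oo---
oooo--o--oo--oo
ooo--o--oo--oo-
oo--o--oo--oo--
position 10 holds -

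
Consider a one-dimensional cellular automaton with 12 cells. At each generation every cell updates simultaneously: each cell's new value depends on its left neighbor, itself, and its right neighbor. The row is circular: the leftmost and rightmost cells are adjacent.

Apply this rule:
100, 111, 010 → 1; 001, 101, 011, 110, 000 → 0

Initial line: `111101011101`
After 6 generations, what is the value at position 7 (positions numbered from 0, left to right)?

generation 1: 111001001000
generation 2: 010101101100
generation 3: 010100000010
generation 4: 010110000011
generation 5: 010001000000
generation 6: 011001100000
position 7 holds 0

0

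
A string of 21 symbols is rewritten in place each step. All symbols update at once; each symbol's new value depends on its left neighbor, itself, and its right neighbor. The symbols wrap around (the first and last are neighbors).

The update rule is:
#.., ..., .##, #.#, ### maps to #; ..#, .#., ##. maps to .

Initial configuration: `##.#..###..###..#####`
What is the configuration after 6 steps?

#.#.#.##.#.##.#.#####
.#.#.##.#.##.#.######
#.#.##.#.##.#.######.
.#.##.#.##.#.######.#
#.##.#.##.#.######.#.
.##.#.##.#.######.#.#

.##.#.##.#.######.#.#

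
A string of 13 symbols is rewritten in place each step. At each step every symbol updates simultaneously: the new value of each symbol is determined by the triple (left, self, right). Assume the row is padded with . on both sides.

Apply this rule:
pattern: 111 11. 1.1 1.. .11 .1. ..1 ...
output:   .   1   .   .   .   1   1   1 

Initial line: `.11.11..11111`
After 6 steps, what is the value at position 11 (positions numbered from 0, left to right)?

1

1.1..1.1....1
1.1.11.1.1111
1.1..1.1....1  (repeats step 1; period 2)
step 6: 1.1.11.1.1111
position 11 holds 1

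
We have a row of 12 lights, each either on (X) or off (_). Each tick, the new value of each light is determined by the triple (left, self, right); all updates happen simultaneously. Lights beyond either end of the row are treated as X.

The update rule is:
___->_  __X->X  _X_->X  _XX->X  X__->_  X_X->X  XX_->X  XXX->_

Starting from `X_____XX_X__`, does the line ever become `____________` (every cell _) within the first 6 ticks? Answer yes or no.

X____XXXXX_X
X___XX___XXX
X__XXX__XX__
X_XX_X_XXX_X
XXXXXXXX_XXX
_______XXX__
tick 6 is _______XXX__, still not uniform _

no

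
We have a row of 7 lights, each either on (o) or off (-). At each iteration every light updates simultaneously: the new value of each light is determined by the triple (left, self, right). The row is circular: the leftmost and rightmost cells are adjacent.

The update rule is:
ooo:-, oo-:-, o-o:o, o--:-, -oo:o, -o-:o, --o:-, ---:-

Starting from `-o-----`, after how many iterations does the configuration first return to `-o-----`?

1

-o-----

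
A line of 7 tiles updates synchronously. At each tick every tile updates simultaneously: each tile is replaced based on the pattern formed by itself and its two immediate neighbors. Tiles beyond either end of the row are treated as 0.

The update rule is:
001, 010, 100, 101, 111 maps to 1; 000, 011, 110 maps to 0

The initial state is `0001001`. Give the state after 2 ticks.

0101110

tick 1: 0011111
tick 2: 0101110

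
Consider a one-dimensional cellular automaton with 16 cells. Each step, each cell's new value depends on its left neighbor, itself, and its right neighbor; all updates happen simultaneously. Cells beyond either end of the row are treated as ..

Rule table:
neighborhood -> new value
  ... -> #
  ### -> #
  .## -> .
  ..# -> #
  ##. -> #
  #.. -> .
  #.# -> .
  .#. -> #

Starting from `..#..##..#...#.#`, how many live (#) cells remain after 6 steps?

###.#.#.##.###.#
.##.#.#..#..##.#
#.#.#.#.##.#.#.#
#.#.#.#..#.#.#.#
#.#.#.#.##.#.#.#  (repeats step 3; period 2)
step 6: #.#.#.#..#.#.#.#
count of #: 8

8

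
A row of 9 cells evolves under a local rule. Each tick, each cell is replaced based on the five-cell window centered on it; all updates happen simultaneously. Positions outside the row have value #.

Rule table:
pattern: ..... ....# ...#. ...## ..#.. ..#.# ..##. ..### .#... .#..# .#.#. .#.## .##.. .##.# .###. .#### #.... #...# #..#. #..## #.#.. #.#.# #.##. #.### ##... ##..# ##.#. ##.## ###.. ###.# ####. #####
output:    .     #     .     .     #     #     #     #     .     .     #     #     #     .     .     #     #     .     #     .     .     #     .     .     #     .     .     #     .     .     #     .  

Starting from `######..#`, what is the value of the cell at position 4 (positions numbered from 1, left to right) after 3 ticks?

.

....#...#
###.#...#
.#......#
position 4 holds .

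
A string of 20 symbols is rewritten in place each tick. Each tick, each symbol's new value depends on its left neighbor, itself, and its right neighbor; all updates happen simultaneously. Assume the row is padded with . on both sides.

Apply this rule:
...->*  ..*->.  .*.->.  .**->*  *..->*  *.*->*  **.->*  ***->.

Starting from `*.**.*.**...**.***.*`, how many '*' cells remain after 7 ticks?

13

.****.*****.****.**.
.*..***...***..*****
..*.*.***.*.**.*...*
*..*.**.**.****.**..
.*..********..******
..*.*......**.*....*
*..*.*****.***.***..
count of *: 13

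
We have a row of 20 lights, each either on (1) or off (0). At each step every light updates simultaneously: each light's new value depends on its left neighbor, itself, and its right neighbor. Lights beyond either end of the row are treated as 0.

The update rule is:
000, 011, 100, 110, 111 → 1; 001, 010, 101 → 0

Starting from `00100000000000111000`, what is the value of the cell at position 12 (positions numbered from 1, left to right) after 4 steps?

1

10011111111110111111
01011111111110111111
00011111111110111111
11011111111110111111
position 12 holds 1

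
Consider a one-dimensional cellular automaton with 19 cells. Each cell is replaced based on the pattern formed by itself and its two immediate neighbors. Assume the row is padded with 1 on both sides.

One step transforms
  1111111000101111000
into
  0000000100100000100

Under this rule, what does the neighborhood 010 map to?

1

At position 10 the neighborhood is 010; the next row has 1 there.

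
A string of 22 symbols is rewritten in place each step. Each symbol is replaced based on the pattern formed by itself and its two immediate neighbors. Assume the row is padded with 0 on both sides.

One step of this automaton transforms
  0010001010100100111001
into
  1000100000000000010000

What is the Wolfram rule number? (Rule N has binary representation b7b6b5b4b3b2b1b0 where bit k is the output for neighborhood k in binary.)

position 17: 111 → 1  (bit 7 = 1)
position 18: 110 → 0  (bit 6 = 0)
position 7: 101 → 0  (bit 5 = 0)
position 3: 100 → 0  (bit 4 = 0)
position 16: 011 → 0  (bit 3 = 0)
position 2: 010 → 0  (bit 2 = 0)
position 1: 001 → 0  (bit 1 = 0)
position 0: 000 → 1  (bit 0 = 1)
bits b7..b0 = 10000001 = 129

129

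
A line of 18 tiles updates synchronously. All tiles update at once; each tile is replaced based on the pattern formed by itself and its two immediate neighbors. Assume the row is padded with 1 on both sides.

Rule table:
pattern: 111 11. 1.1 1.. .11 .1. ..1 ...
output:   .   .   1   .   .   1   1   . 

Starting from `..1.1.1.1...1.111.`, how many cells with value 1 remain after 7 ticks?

7

tick 1: .11111111..111...1
tick 2: 1.........1.....1.
tick 3: .........11....111
tick 4: ........1.....1...
tick 5: .......11....11..1
tick 6: ......1.....1...1.
tick 7: .....11....11..111
count of 1: 7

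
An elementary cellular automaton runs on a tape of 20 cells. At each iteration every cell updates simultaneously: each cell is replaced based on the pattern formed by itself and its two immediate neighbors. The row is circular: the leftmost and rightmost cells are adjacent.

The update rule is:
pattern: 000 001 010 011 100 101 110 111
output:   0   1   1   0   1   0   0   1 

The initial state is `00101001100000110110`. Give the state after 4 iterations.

iteration 1: 01101110010001000001
iteration 2: 00000101111011100011
iteration 3: 10001100110001010100
iteration 4: 11010011001011010111

11010011001011010111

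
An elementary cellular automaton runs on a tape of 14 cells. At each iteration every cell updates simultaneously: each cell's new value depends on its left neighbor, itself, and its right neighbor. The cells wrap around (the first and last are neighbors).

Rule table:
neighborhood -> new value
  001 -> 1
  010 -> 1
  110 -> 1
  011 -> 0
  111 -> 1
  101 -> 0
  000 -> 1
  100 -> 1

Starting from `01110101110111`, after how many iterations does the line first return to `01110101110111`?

00110100110011
11010111011101
11010011001100
01011101110111
01001100110011
01110111011101
00110011001101
11011101110101
11001100110100
01110111010111
00110011010011
11011101011101
11001101001100
01110101110111

14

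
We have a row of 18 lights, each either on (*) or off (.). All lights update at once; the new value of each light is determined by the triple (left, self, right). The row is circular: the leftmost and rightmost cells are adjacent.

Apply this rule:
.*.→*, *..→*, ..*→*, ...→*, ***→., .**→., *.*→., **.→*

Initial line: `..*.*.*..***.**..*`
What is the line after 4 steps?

***.*.***..*..****
..*.*...******....
***.****.....*****
..*....******.....

..*....******.....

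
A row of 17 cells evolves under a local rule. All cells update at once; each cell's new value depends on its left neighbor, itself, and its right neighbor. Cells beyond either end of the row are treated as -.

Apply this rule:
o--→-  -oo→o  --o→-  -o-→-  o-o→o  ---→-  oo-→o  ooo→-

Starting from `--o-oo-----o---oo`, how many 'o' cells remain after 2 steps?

step 1: ---ooo---------oo
step 2: ---o-o---------oo
count of o: 4

4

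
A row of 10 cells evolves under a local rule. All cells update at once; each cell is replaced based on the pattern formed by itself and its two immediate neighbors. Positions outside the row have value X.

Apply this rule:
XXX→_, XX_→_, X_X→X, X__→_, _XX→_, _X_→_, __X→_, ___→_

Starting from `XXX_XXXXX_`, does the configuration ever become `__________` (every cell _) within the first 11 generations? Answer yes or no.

yes

___X_____X
__________
all cells are _ at generation 2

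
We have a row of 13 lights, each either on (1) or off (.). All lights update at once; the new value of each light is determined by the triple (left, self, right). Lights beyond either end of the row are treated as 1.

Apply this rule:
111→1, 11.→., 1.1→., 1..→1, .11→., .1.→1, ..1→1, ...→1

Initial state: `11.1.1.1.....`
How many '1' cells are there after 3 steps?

step 1: 1..1.1.111111
step 2: .111.1..11111
step 3: ..1..111.1111
count of 1: 8

8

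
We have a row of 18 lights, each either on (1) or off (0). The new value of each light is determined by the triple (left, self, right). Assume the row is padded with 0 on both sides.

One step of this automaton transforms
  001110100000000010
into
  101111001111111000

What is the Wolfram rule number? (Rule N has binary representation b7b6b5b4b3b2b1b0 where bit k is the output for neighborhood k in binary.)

233

position 3: 111 → 1  (bit 7 = 1)
position 4: 110 → 1  (bit 6 = 1)
position 5: 101 → 1  (bit 5 = 1)
position 7: 100 → 0  (bit 4 = 0)
position 2: 011 → 1  (bit 3 = 1)
position 6: 010 → 0  (bit 2 = 0)
position 1: 001 → 0  (bit 1 = 0)
position 0: 000 → 1  (bit 0 = 1)
bits b7..b0 = 11101001 = 233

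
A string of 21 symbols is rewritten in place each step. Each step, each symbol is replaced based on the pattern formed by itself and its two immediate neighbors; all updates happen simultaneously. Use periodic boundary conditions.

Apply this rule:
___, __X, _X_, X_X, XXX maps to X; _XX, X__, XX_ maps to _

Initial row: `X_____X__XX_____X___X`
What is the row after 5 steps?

X_XXXX_X__X_XXX__XX_X

__XXXXX_X___XXXXX_XX_
XX_XXX_XX_XX_XXX_X___
__X_X_X__X__X_X_XX_XX
_XXXXXX_XX_XXXXX__X__
X_XXXX_X__X_XXX__XX_X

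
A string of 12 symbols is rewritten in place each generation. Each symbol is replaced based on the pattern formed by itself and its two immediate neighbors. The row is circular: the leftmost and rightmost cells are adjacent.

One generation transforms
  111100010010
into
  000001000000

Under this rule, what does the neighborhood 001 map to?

At position 6 the neighborhood is 001; the next row has 0 there.

0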